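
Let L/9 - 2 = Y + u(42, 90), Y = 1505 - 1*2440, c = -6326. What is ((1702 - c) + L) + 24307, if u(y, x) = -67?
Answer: 23335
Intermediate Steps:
Y = -935 (Y = 1505 - 2440 = -935)
L = -9000 (L = 18 + 9*(-935 - 67) = 18 + 9*(-1002) = 18 - 9018 = -9000)
((1702 - c) + L) + 24307 = ((1702 - 1*(-6326)) - 9000) + 24307 = ((1702 + 6326) - 9000) + 24307 = (8028 - 9000) + 24307 = -972 + 24307 = 23335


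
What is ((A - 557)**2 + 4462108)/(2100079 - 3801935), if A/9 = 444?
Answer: -16288829/1701856 ≈ -9.5712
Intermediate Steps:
A = 3996 (A = 9*444 = 3996)
((A - 557)**2 + 4462108)/(2100079 - 3801935) = ((3996 - 557)**2 + 4462108)/(2100079 - 3801935) = (3439**2 + 4462108)/(-1701856) = (11826721 + 4462108)*(-1/1701856) = 16288829*(-1/1701856) = -16288829/1701856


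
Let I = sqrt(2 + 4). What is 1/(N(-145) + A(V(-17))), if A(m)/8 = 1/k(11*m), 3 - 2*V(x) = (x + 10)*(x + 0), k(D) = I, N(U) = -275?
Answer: -825/226843 - 4*sqrt(6)/226843 ≈ -0.0036801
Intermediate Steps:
I = sqrt(6) ≈ 2.4495
k(D) = sqrt(6)
V(x) = 3/2 - x*(10 + x)/2 (V(x) = 3/2 - (x + 10)*(x + 0)/2 = 3/2 - (10 + x)*x/2 = 3/2 - x*(10 + x)/2)
A(m) = 4*sqrt(6)/3 (A(m) = 8/(sqrt(6)) = 8*(sqrt(6)/6) = 4*sqrt(6)/3)
1/(N(-145) + A(V(-17))) = 1/(-275 + 4*sqrt(6)/3)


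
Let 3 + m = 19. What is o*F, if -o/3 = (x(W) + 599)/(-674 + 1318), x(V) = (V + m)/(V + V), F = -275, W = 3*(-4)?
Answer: 988075/1288 ≈ 767.14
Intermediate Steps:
m = 16 (m = -3 + 19 = 16)
W = -12
x(V) = (16 + V)/(2*V) (x(V) = (V + 16)/(V + V) = (16 + V)/((2*V)) = (16 + V)*(1/(2*V)) = (16 + V)/(2*V))
o = -3593/1288 (o = -3*((½)*(16 - 12)/(-12) + 599)/(-674 + 1318) = -3*((½)*(-1/12)*4 + 599)/644 = -3*(-⅙ + 599)/644 = -3593/(2*644) = -3*3593/3864 = -3593/1288 ≈ -2.7896)
o*F = -3593/1288*(-275) = 988075/1288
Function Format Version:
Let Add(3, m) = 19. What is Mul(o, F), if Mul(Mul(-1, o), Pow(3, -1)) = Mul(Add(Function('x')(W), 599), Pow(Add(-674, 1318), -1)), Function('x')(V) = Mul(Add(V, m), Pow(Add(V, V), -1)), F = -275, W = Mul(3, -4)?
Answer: Rational(988075, 1288) ≈ 767.14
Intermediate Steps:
m = 16 (m = Add(-3, 19) = 16)
W = -12
Function('x')(V) = Mul(Rational(1, 2), Pow(V, -1), Add(16, V)) (Function('x')(V) = Mul(Add(V, 16), Pow(Add(V, V), -1)) = Mul(Add(16, V), Pow(Mul(2, V), -1)) = Mul(Add(16, V), Mul(Rational(1, 2), Pow(V, -1))) = Mul(Rational(1, 2), Pow(V, -1), Add(16, V)))
o = Rational(-3593, 1288) (o = Mul(-3, Mul(Add(Mul(Rational(1, 2), Pow(-12, -1), Add(16, -12)), 599), Pow(Add(-674, 1318), -1))) = Mul(-3, Mul(Add(Mul(Rational(1, 2), Rational(-1, 12), 4), 599), Pow(644, -1))) = Mul(-3, Mul(Add(Rational(-1, 6), 599), Rational(1, 644))) = Mul(-3, Mul(Rational(3593, 6), Rational(1, 644))) = Mul(-3, Rational(3593, 3864)) = Rational(-3593, 1288) ≈ -2.7896)
Mul(o, F) = Mul(Rational(-3593, 1288), -275) = Rational(988075, 1288)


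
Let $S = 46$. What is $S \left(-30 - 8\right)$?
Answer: $-1748$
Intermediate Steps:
$S \left(-30 - 8\right) = 46 \left(-30 - 8\right) = 46 \left(-38\right) = -1748$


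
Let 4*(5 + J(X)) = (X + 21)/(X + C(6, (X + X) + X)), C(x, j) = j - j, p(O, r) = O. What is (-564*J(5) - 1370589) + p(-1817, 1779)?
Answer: -6851596/5 ≈ -1.3703e+6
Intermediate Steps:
C(x, j) = 0
J(X) = -5 + (21 + X)/(4*X) (J(X) = -5 + ((X + 21)/(X + 0))/4 = -5 + ((21 + X)/X)/4 = -5 + (21 + X)/(4*X))
(-564*J(5) - 1370589) + p(-1817, 1779) = (-141*(21 - 19*5)/5 - 1370589) - 1817 = (-141*(21 - 95)/5 - 1370589) - 1817 = (-141*(-74)/5 - 1370589) - 1817 = (-564*(-37/10) - 1370589) - 1817 = (10434/5 - 1370589) - 1817 = -6842511/5 - 1817 = -6851596/5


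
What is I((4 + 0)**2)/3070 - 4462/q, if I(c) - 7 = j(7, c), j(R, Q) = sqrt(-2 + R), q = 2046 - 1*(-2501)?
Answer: -13666511/13959290 + sqrt(5)/3070 ≈ -0.97830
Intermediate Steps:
q = 4547 (q = 2046 + 2501 = 4547)
I(c) = 7 + sqrt(5) (I(c) = 7 + sqrt(-2 + 7) = 7 + sqrt(5))
I((4 + 0)**2)/3070 - 4462/q = (7 + sqrt(5))/3070 - 4462/4547 = (7 + sqrt(5))*(1/3070) - 4462*1/4547 = (7/3070 + sqrt(5)/3070) - 4462/4547 = -13666511/13959290 + sqrt(5)/3070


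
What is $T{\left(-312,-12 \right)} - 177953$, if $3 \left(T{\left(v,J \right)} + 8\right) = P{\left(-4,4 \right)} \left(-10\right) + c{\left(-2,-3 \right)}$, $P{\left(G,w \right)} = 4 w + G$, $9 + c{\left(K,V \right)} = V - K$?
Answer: $- \frac{534013}{3} \approx -1.78 \cdot 10^{5}$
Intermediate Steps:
$c{\left(K,V \right)} = -9 + V - K$ ($c{\left(K,V \right)} = -9 - \left(K - V\right) = -9 + V - K$)
$P{\left(G,w \right)} = G + 4 w$
$T{\left(v,J \right)} = - \frac{154}{3}$ ($T{\left(v,J \right)} = -8 + \frac{\left(-4 + 4 \cdot 4\right) \left(-10\right) - 10}{3} = -8 + \frac{\left(-4 + 16\right) \left(-10\right) - 10}{3} = -8 + \frac{12 \left(-10\right) - 10}{3} = -8 + \frac{-120 - 10}{3} = -8 + \frac{1}{3} \left(-130\right) = -8 - \frac{130}{3} = - \frac{154}{3}$)
$T{\left(-312,-12 \right)} - 177953 = - \frac{154}{3} - 177953 = - \frac{534013}{3}$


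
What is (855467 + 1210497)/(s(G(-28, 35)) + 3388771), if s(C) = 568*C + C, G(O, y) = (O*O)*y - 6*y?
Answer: 2065964/18882641 ≈ 0.10941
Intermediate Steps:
G(O, y) = -6*y + y*O² (G(O, y) = O²*y - 6*y = y*O² - 6*y = -6*y + y*O²)
s(C) = 569*C
(855467 + 1210497)/(s(G(-28, 35)) + 3388771) = (855467 + 1210497)/(569*(35*(-6 + (-28)²)) + 3388771) = 2065964/(569*(35*(-6 + 784)) + 3388771) = 2065964/(569*(35*778) + 3388771) = 2065964/(569*27230 + 3388771) = 2065964/(15493870 + 3388771) = 2065964/18882641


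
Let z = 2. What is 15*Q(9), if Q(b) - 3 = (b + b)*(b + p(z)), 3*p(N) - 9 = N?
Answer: 3465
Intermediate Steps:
p(N) = 3 + N/3
Q(b) = 3 + 2*b*(11/3 + b) (Q(b) = 3 + (b + b)*(b + (3 + (1/3)*2)) = 3 + (2*b)*(b + (3 + 2/3)) = 3 + (2*b)*(b + 11/3) = 3 + (2*b)*(11/3 + b) = 3 + 2*b*(11/3 + b))
15*Q(9) = 15*(3 + 2*9**2 + (22/3)*9) = 15*(3 + 2*81 + 66) = 15*(3 + 162 + 66) = 15*231 = 3465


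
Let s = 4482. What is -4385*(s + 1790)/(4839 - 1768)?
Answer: -27502720/3071 ≈ -8955.6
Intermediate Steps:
-4385*(s + 1790)/(4839 - 1768) = -4385*(4482 + 1790)/(4839 - 1768) = -4385/(3071/6272) = -4385/(3071*(1/6272)) = -4385/3071/6272 = -4385*6272/3071 = -27502720/3071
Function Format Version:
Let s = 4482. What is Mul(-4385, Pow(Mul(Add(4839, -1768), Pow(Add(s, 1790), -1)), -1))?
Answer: Rational(-27502720, 3071) ≈ -8955.6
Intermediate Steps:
Mul(-4385, Pow(Mul(Add(4839, -1768), Pow(Add(s, 1790), -1)), -1)) = Mul(-4385, Pow(Mul(Add(4839, -1768), Pow(Add(4482, 1790), -1)), -1)) = Mul(-4385, Pow(Mul(3071, Pow(6272, -1)), -1)) = Mul(-4385, Pow(Mul(3071, Rational(1, 6272)), -1)) = Mul(-4385, Pow(Rational(3071, 6272), -1)) = Mul(-4385, Rational(6272, 3071)) = Rational(-27502720, 3071)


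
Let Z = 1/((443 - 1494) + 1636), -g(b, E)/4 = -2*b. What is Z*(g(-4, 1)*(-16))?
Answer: 512/585 ≈ 0.87521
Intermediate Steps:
g(b, E) = 8*b (g(b, E) = -(-8)*b = 8*b)
Z = 1/585 (Z = 1/(-1051 + 1636) = 1/585 ≈ 0.0017094)
Z*(g(-4, 1)*(-16)) = ((8*(-4))*(-16))/585 = (-32*(-16))/585 = (1/585)*512 = 512/585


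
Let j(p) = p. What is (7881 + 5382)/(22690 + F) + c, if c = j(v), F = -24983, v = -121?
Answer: -290716/2293 ≈ -126.78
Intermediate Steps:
c = -121
(7881 + 5382)/(22690 + F) + c = (7881 + 5382)/(22690 - 24983) - 121 = 13263/(-2293) - 121 = 13263*(-1/2293) - 121 = -13263/2293 - 121 = -290716/2293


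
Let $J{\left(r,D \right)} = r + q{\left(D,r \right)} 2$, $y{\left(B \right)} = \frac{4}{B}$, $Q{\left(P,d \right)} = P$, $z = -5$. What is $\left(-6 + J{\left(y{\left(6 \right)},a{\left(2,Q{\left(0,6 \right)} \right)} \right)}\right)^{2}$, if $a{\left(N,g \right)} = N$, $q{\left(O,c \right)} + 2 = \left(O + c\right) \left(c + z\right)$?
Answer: $\frac{85264}{81} \approx 1052.6$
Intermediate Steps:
$q{\left(O,c \right)} = -2 + \left(-5 + c\right) \left(O + c\right)$ ($q{\left(O,c \right)} = -2 + \left(O + c\right) \left(c - 5\right) = -2 + \left(O + c\right) \left(-5 + c\right) = -2 + \left(-5 + c\right) \left(O + c\right)$)
$J{\left(r,D \right)} = -4 - 10 D - 9 r + 2 r^{2} + 2 D r$ ($J{\left(r,D \right)} = r + \left(-2 + r^{2} - 5 D - 5 r + D r\right) 2 = r - \left(4 - 2 r^{2} + 10 D + 10 r - 2 D r\right) = -4 - 10 D - 9 r + 2 r^{2} + 2 D r$)
$\left(-6 + J{\left(y{\left(6 \right)},a{\left(2,Q{\left(0,6 \right)} \right)} \right)}\right)^{2} = \left(-6 - \left(24 - \frac{8}{9} + 5 \cdot 4 \cdot \frac{1}{6}\right)\right)^{2} = \left(-6 - \left(30 - \frac{8}{3} - \frac{8}{9}\right)\right)^{2} = \left(-6 - \frac{238}{9}\right)^{2} = \left(- \frac{292}{9}\right)^{2} = \frac{85264}{81}$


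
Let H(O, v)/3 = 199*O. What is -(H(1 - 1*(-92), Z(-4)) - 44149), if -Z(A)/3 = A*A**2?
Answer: -11372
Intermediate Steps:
Z(A) = -3*A**3 (Z(A) = -3*A*A**2 = -3*A**3)
H(O, v) = 597*O (H(O, v) = 3*(199*O) = 597*O)
-(H(1 - 1*(-92), Z(-4)) - 44149) = -(597*(1 - 1*(-92)) - 44149) = -(597*(1 + 92) - 44149) = -(597*93 - 44149) = -(55521 - 44149) = -1*11372 = -11372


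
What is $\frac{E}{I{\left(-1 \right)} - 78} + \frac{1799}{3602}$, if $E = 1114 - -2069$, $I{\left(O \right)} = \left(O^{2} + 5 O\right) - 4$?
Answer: $- \frac{2827613}{77443} \approx -36.512$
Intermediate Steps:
$I{\left(O \right)} = -4 + O^{2} + 5 O$
$E = 3183$ ($E = 1114 + 2069 = 3183$)
$\frac{E}{I{\left(-1 \right)} - 78} + \frac{1799}{3602} = \frac{3183}{\left(-4 + \left(-1\right)^{2} + 5 \left(-1\right)\right) - 78} + \frac{1799}{3602} = \frac{3183}{\left(-4 + 1 - 5\right) - 78} + 1799 \cdot \frac{1}{3602} = \frac{3183}{-8 - 78} + \frac{1799}{3602} = \frac{3183}{-86} + \frac{1799}{3602} = 3183 \left(- \frac{1}{86}\right) + \frac{1799}{3602} = - \frac{3183}{86} + \frac{1799}{3602} = - \frac{2827613}{77443}$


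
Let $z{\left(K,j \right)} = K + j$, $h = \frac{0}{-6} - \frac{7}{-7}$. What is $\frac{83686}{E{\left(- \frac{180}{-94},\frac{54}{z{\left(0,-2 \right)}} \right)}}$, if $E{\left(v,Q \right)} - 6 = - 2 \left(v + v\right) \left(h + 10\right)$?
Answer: $- \frac{1966621}{1839} \approx -1069.4$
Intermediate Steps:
$h = 1$ ($h = 0 \left(- \frac{1}{6}\right) - -1 = 0 + 1 = 1$)
$E{\left(v,Q \right)} = 6 - 44 v$ ($E{\left(v,Q \right)} = 6 - 2 \left(v + v\right) \left(1 + 10\right) = 6 - 2 \cdot 2 v 11 = 6 - 2 \cdot 22 v = 6 - 44 v$)
$\frac{83686}{E{\left(- \frac{180}{-94},\frac{54}{z{\left(0,-2 \right)}} \right)}} = \frac{83686}{6 - 44 \left(- \frac{180}{-94}\right)} = \frac{83686}{6 - 44 \left(\left(-180\right) \left(- \frac{1}{94}\right)\right)} = \frac{83686}{6 - \frac{3960}{47}} = \frac{83686}{- \frac{3678}{47}} = 83686 \left(- \frac{47}{3678}\right) = - \frac{1966621}{1839}$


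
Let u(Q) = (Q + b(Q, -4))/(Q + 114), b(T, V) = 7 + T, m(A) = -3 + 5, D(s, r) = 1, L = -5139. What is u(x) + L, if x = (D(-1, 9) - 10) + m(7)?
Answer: -549880/107 ≈ -5139.1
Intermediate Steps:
m(A) = 2
x = -7 (x = (1 - 10) + 2 = -9 + 2 = -7)
u(Q) = (7 + 2*Q)/(114 + Q) (u(Q) = (Q + (7 + Q))/(Q + 114) = (7 + 2*Q)/(114 + Q))
u(x) + L = (7 + 2*(-7))/(114 - 7) - 5139 = (7 - 14)/107 - 5139 = (1/107)*(-7) - 5139 = -7/107 - 5139 = -549880/107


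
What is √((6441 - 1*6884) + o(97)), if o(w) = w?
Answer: I*√346 ≈ 18.601*I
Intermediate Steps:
√((6441 - 1*6884) + o(97)) = √((6441 - 1*6884) + 97) = √((6441 - 6884) + 97) = √(-443 + 97) = √(-346) = I*√346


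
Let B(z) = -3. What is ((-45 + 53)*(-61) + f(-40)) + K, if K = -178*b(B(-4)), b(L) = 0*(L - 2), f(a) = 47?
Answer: -441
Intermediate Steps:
b(L) = 0 (b(L) = 0*(-2 + L) = 0)
K = 0 (K = -178*0 = 0)
((-45 + 53)*(-61) + f(-40)) + K = ((-45 + 53)*(-61) + 47) + 0 = (8*(-61) + 47) + 0 = (-488 + 47) + 0 = -441 + 0 = -441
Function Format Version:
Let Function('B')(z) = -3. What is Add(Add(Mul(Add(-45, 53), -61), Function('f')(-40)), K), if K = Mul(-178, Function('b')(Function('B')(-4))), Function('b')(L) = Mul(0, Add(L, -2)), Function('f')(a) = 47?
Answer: -441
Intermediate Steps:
Function('b')(L) = 0 (Function('b')(L) = Mul(0, Add(-2, L)) = 0)
K = 0 (K = Mul(-178, 0) = 0)
Add(Add(Mul(Add(-45, 53), -61), Function('f')(-40)), K) = Add(Add(Mul(Add(-45, 53), -61), 47), 0) = Add(Add(Mul(8, -61), 47), 0) = Add(Add(-488, 47), 0) = Add(-441, 0) = -441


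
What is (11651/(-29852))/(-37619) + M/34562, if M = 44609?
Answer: 25048208104077/19406604267028 ≈ 1.2907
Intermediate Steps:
(11651/(-29852))/(-37619) + M/34562 = (11651/(-29852))/(-37619) + 44609/34562 = (11651*(-1/29852))*(-1/37619) + 44609*(1/34562) = -11651/29852*(-1/37619) + 44609/34562 = 11651/1123002388 + 44609/34562 = 25048208104077/19406604267028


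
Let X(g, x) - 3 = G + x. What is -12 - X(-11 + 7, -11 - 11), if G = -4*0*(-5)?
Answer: 7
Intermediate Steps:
G = 0 (G = 0*(-5) = 0)
X(g, x) = 3 + x (X(g, x) = 3 + (0 + x) = 3 + x)
-12 - X(-11 + 7, -11 - 11) = -12 - (3 + (-11 - 11)) = -12 - (3 - 22) = -12 - 1*(-19) = -12 + 19 = 7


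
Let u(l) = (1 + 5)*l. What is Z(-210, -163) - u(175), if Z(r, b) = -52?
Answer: -1102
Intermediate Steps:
u(l) = 6*l
Z(-210, -163) - u(175) = -52 - 6*175 = -52 - 1*1050 = -52 - 1050 = -1102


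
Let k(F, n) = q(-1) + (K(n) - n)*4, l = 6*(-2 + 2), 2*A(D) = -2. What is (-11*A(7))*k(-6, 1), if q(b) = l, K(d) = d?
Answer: 0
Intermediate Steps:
A(D) = -1 (A(D) = (1/2)*(-2) = -1)
l = 0 (l = 6*0 = 0)
q(b) = 0
k(F, n) = 0 (k(F, n) = 0 + (n - n)*4 = 0 + 0*4 = 0 + 0 = 0)
(-11*A(7))*k(-6, 1) = -11*(-1)*0 = 11*0 = 0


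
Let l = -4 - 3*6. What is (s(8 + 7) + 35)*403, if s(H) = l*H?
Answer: -118885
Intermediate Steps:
l = -22 (l = -4 - 18 = -22)
s(H) = -22*H
(s(8 + 7) + 35)*403 = (-22*(8 + 7) + 35)*403 = (-22*15 + 35)*403 = (-330 + 35)*403 = -295*403 = -118885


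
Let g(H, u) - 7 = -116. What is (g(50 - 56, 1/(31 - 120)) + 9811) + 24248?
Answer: 33950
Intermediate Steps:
g(H, u) = -109 (g(H, u) = 7 - 116 = -109)
(g(50 - 56, 1/(31 - 120)) + 9811) + 24248 = (-109 + 9811) + 24248 = 9702 + 24248 = 33950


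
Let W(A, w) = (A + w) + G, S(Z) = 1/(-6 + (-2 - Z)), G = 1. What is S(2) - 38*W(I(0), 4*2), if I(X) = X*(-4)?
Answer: -3421/10 ≈ -342.10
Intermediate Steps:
I(X) = -4*X
S(Z) = 1/(-8 - Z)
W(A, w) = 1 + A + w (W(A, w) = (A + w) + 1 = 1 + A + w)
S(2) - 38*W(I(0), 4*2) = -1/(8 + 2) - 38*(1 - 4*0 + 4*2) = -1/10 - 38*(1 + 0 + 8) = -1*⅒ - 38*9 = -⅒ - 342 = -3421/10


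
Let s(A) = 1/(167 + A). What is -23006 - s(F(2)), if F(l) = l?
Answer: -3888015/169 ≈ -23006.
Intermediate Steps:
-23006 - s(F(2)) = -23006 - 1/(167 + 2) = -23006 - 1/169 = -3888015/169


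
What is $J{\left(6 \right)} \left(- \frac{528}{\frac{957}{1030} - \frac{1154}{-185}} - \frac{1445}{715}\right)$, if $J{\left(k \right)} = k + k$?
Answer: $- \frac{35476714524}{39058019} \approx -908.31$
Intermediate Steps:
$J{\left(k \right)} = 2 k$
$J{\left(6 \right)} \left(- \frac{528}{\frac{957}{1030} - \frac{1154}{-185}} - \frac{1445}{715}\right) = 2 \cdot 6 \left(- \frac{528}{\frac{957}{1030} - \frac{1154}{-185}} - \frac{1445}{715}\right) = 12 \left(- \frac{528}{957 \cdot \frac{1}{1030} - - \frac{1154}{185}} - \frac{289}{143}\right) = 12 \left(- \frac{528}{\frac{957}{1030} + \frac{1154}{185}} - \frac{289}{143}\right) = 12 \left(- \frac{528}{\frac{273133}{38110}} - \frac{289}{143}\right) = 12 \left(\left(-528\right) \frac{38110}{273133} - \frac{289}{143}\right) = 12 \left(- \frac{20122080}{273133} - \frac{289}{143}\right) = 12 \left(- \frac{2956392877}{39058019}\right) = - \frac{35476714524}{39058019}$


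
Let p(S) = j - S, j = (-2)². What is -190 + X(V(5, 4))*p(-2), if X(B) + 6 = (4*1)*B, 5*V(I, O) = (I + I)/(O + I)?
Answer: -662/3 ≈ -220.67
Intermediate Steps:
V(I, O) = 2*I/(5*(I + O)) (V(I, O) = ((I + I)/(O + I))/5 = ((2*I)/(I + O))/5 = (2*I/(I + O))/5 = 2*I/(5*(I + O)))
X(B) = -6 + 4*B (X(B) = -6 + (4*1)*B = -6 + 4*B)
j = 4
p(S) = 4 - S
-190 + X(V(5, 4))*p(-2) = -190 + (-6 + 4*((⅖)*5/(5 + 4)))*(4 - 1*(-2)) = -190 + (-6 + 4*((⅖)*5/9))*(4 + 2) = -190 + (-6 + 4*((⅖)*5*(⅑)))*6 = -190 + (-6 + 4*(2/9))*6 = -190 + (-6 + 8/9)*6 = -190 - 46/9*6 = -190 - 92/3 = -662/3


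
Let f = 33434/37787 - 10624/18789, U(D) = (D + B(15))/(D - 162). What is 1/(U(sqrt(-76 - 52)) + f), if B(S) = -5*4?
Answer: 185723240297587056615/84573985783652909452 + 35789077881822110679*I*sqrt(2)/169147971567305818904 ≈ 2.196 + 0.29923*I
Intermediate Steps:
B(S) = -20
U(D) = (-20 + D)/(-162 + D) (U(D) = (D - 20)/(D - 162) = (-20 + D)/(-162 + D))
f = 226742338/709979943 (f = 33434*(1/37787) - 10624*1/18789 = 33434/37787 - 10624/18789 = 226742338/709979943 ≈ 0.31936)
1/(U(sqrt(-76 - 52)) + f) = 1/((-20 + sqrt(-76 - 52))/(-162 + sqrt(-76 - 52)) + 226742338/709979943) = 1/((-20 + sqrt(-128))/(-162 + sqrt(-128)) + 226742338/709979943) = 1/((-20 + 8*I*sqrt(2))/(-162 + 8*I*sqrt(2)) + 226742338/709979943) = 1/(226742338/709979943 + (-20 + 8*I*sqrt(2))/(-162 + 8*I*sqrt(2)))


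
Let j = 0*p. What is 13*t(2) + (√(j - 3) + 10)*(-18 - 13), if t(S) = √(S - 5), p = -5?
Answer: -310 - 18*I*√3 ≈ -310.0 - 31.177*I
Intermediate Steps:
j = 0 (j = 0*(-5) = 0)
t(S) = √(-5 + S)
13*t(2) + (√(j - 3) + 10)*(-18 - 13) = 13*√(-5 + 2) + (√(0 - 3) + 10)*(-18 - 13) = 13*√(-3) + (√(-3) + 10)*(-31) = 13*(I*√3) + (I*√3 + 10)*(-31) = 13*I*√3 + (10 + I*√3)*(-31) = 13*I*√3 + (-310 - 31*I*√3) = -310 - 18*I*√3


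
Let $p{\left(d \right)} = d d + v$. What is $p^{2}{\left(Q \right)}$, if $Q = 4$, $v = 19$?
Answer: $1225$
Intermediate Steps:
$p{\left(d \right)} = 19 + d^{2}$ ($p{\left(d \right)} = d d + 19 = d^{2} + 19 = 19 + d^{2}$)
$p^{2}{\left(Q \right)} = \left(19 + 4^{2}\right)^{2} = \left(19 + 16\right)^{2} = 35^{2} = 1225$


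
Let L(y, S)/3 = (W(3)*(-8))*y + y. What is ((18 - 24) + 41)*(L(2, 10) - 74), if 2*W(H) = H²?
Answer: -9940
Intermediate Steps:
W(H) = H²/2
L(y, S) = -105*y (L(y, S) = 3*((((½)*3²)*(-8))*y + y) = 3*((((½)*9)*(-8))*y + y) = 3*(((9/2)*(-8))*y + y) = 3*(-36*y + y) = 3*(-35*y) = -105*y)
((18 - 24) + 41)*(L(2, 10) - 74) = ((18 - 24) + 41)*(-105*2 - 74) = (-6 + 41)*(-210 - 74) = 35*(-284) = -9940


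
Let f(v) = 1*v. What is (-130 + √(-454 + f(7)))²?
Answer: (130 - I*√447)² ≈ 16453.0 - 5497.0*I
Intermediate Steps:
f(v) = v
(-130 + √(-454 + f(7)))² = (-130 + √(-454 + 7))² = (-130 + √(-447))² = (-130 + I*√447)²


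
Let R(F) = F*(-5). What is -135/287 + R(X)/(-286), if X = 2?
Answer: -17870/41041 ≈ -0.43542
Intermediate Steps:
R(F) = -5*F
-135/287 + R(X)/(-286) = -135/287 - 5*2/(-286) = -135*1/287 - 10*(-1/286) = -135/287 + 5/143 = -17870/41041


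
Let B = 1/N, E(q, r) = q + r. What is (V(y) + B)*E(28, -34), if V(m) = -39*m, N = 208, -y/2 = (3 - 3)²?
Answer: -3/104 ≈ -0.028846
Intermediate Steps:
y = 0 (y = -2*(3 - 3)² = -2*0² = -2*0 = 0)
B = 1/208 ≈ 0.0048077
(V(y) + B)*E(28, -34) = (-39*0 + 1/208)*(28 - 34) = (0 + 1/208)*(-6) = (1/208)*(-6) = -3/104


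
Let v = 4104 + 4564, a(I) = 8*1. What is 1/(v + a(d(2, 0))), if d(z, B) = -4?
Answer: 1/8676 ≈ 0.00011526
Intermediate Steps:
a(I) = 8
v = 8668
1/(v + a(d(2, 0))) = 1/(8668 + 8) = 1/8676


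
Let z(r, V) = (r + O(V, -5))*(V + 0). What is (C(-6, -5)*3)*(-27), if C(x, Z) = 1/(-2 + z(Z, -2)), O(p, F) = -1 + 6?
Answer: 81/2 ≈ 40.500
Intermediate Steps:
O(p, F) = 5
z(r, V) = V*(5 + r) (z(r, V) = (r + 5)*(V + 0) = (5 + r)*V = V*(5 + r))
C(x, Z) = 1/(-12 - 2*Z) (C(x, Z) = 1/(-2 - 2*(5 + Z)) = 1/(-2 + (-10 - 2*Z)) = 1/(-12 - 2*Z))
(C(-6, -5)*3)*(-27) = (-1/(12 + 2*(-5))*3)*(-27) = (-1/(12 - 10)*3)*(-27) = (-1/2*3)*(-27) = (-1*½*3)*(-27) = -½*3*(-27) = -3/2*(-27) = 81/2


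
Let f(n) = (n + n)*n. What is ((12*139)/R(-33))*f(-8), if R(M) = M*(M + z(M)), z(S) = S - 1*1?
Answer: 71168/737 ≈ 96.564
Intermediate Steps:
z(S) = -1 + S (z(S) = S - 1 = -1 + S)
R(M) = M*(-1 + 2*M) (R(M) = M*(M + (-1 + M)) = M*(-1 + 2*M))
f(n) = 2*n² (f(n) = (2*n)*n = 2*n²)
((12*139)/R(-33))*f(-8) = ((12*139)/((-33*(-1 + 2*(-33)))))*(2*(-8)²) = (1668/((-33*(-1 - 66))))*(2*64) = (1668/((-33*(-67))))*128 = (1668/2211)*128 = (1668*(1/2211))*128 = (556/737)*128 = 71168/737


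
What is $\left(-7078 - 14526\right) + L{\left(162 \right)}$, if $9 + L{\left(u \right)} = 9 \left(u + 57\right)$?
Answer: $-19642$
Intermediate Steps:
$L{\left(u \right)} = 504 + 9 u$ ($L{\left(u \right)} = -9 + 9 \left(u + 57\right) = -9 + 9 \left(57 + u\right) = -9 + \left(513 + 9 u\right) = 504 + 9 u$)
$\left(-7078 - 14526\right) + L{\left(162 \right)} = \left(-7078 - 14526\right) + \left(504 + 9 \cdot 162\right) = -21604 + \left(504 + 1458\right) = -21604 + 1962 = -19642$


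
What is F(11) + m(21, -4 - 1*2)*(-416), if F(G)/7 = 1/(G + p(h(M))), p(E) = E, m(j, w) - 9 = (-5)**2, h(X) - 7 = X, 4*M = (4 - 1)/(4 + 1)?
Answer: -5134132/363 ≈ -14144.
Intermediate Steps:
M = 3/20 (M = ((4 - 1)/(4 + 1))/4 = (3/5)/4 = (3*(1/5))/4 = (1/4)*(3/5) = 3/20 ≈ 0.15000)
h(X) = 7 + X
m(j, w) = 34 (m(j, w) = 9 + (-5)**2 = 9 + 25 = 34)
F(G) = 7/(143/20 + G) (F(G) = 7/(G + (7 + 3/20)) = 7/(G + 143/20) = 7/(143/20 + G))
F(11) + m(21, -4 - 1*2)*(-416) = 140/(143 + 20*11) + 34*(-416) = 140/(143 + 220) - 14144 = 140/363 - 14144 = -5134132/363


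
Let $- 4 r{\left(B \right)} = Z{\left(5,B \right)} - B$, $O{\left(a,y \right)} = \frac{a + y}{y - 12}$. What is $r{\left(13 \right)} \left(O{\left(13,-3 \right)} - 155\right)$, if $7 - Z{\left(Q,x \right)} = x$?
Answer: $- \frac{8873}{12} \approx -739.42$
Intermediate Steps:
$O{\left(a,y \right)} = \frac{a + y}{-12 + y}$
$Z{\left(Q,x \right)} = 7 - x$
$r{\left(B \right)} = - \frac{7}{4} + \frac{B}{2}$ ($r{\left(B \right)} = - \frac{\left(7 - B\right) - B}{4} = - \frac{7 - 2 B}{4} = - \frac{7}{4} + \frac{B}{2}$)
$r{\left(13 \right)} \left(O{\left(13,-3 \right)} - 155\right) = \left(- \frac{7}{4} + \frac{1}{2} \cdot 13\right) \left(\frac{13 - 3}{-12 - 3} - 155\right) = \left(- \frac{7}{4} + \frac{13}{2}\right) \left(\frac{1}{-15} \cdot 10 - 155\right) = \frac{19 \left(\left(- \frac{1}{15}\right) 10 - 155\right)}{4} = \frac{19 \left(- \frac{2}{3} - 155\right)}{4} = \frac{19}{4} \left(- \frac{467}{3}\right) = - \frac{8873}{12}$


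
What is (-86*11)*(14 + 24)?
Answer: -35948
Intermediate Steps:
(-86*11)*(14 + 24) = -946*38 = -35948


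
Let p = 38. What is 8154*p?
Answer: 309852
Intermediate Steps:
8154*p = 8154*38 = 309852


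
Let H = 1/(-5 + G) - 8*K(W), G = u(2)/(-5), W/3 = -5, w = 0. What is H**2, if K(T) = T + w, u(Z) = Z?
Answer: 10465225/729 ≈ 14356.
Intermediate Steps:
W = -15 (W = 3*(-5) = -15)
K(T) = T (K(T) = T + 0 = T)
G = -2/5 (G = 2/(-5) = 2*(-1/5) = -2/5 ≈ -0.40000)
H = 3235/27 (H = 1/(-5 - 2/5) - 8*(-15) = 1/(-27/5) + 120 = -5/27 + 120 = 3235/27 ≈ 119.81)
H**2 = (3235/27)**2 = 10465225/729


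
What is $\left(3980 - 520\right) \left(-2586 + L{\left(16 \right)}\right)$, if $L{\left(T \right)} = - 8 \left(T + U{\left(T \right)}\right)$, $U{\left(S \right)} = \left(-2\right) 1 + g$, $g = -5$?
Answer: $-9196680$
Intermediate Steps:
$U{\left(S \right)} = -7$ ($U{\left(S \right)} = \left(-2\right) 1 - 5 = -2 - 5 = -7$)
$L{\left(T \right)} = 56 - 8 T$ ($L{\left(T \right)} = - 8 \left(T - 7\right) = - 8 \left(-7 + T\right) = 56 - 8 T$)
$\left(3980 - 520\right) \left(-2586 + L{\left(16 \right)}\right) = \left(3980 - 520\right) \left(-2586 + \left(56 - 128\right)\right) = 3460 \left(-2586 + \left(56 - 128\right)\right) = 3460 \left(-2586 - 72\right) = 3460 \left(-2658\right) = -9196680$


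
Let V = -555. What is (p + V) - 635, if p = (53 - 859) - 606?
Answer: -2602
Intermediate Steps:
p = -1412 (p = -806 - 606 = -1412)
(p + V) - 635 = (-1412 - 555) - 635 = -1967 - 635 = -2602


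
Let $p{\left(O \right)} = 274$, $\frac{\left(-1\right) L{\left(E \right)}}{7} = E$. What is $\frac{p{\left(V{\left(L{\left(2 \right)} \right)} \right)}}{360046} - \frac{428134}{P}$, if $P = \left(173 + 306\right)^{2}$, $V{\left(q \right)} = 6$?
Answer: $- \frac{77042533665}{41304657143} \approx -1.8652$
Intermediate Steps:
$L{\left(E \right)} = - 7 E$
$P = 229441$ ($P = 479^{2} = 229441$)
$\frac{p{\left(V{\left(L{\left(2 \right)} \right)} \right)}}{360046} - \frac{428134}{P} = \frac{274}{360046} - \frac{428134}{229441} = 274 \cdot \frac{1}{360046} - \frac{428134}{229441} = \frac{137}{180023} - \frac{428134}{229441} = - \frac{77042533665}{41304657143}$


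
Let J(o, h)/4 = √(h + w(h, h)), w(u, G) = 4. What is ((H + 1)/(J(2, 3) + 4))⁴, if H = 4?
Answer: 14375/82944 - 625*√7/10368 ≈ 0.013819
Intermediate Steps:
J(o, h) = 4*√(4 + h) (J(o, h) = 4*√(h + 4) = 4*√(4 + h))
((H + 1)/(J(2, 3) + 4))⁴ = ((4 + 1)/(4*√(4 + 3) + 4))⁴ = (5/(4*√7 + 4))⁴ = (5/(4 + 4*√7))⁴ = 625/(4 + 4*√7)⁴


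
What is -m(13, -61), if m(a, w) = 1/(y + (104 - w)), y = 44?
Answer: -1/209 ≈ -0.0047847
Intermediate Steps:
m(a, w) = 1/(148 - w) (m(a, w) = 1/(44 + (104 - w)) = 1/(148 - w))
-m(13, -61) = -1/(148 - 1*(-61)) = -1/(148 + 61) = -1/209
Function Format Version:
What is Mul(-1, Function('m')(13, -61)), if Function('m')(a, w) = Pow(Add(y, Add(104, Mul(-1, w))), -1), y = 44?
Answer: Rational(-1, 209) ≈ -0.0047847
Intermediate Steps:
Function('m')(a, w) = Pow(Add(148, Mul(-1, w)), -1) (Function('m')(a, w) = Pow(Add(44, Add(104, Mul(-1, w))), -1) = Pow(Add(148, Mul(-1, w)), -1))
Mul(-1, Function('m')(13, -61)) = Mul(-1, Pow(Add(148, Mul(-1, -61)), -1)) = Mul(-1, Pow(Add(148, 61), -1)) = Mul(-1, Pow(209, -1)) = Mul(-1, Rational(1, 209)) = Rational(-1, 209)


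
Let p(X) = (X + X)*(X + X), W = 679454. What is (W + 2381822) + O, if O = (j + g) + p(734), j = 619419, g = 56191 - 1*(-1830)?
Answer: 5893740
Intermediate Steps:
g = 58021 (g = 56191 + 1830 = 58021)
p(X) = 4*X² (p(X) = (2*X)*(2*X) = 4*X²)
O = 2832464 (O = (619419 + 58021) + 4*734² = 677440 + 4*538756 = 677440 + 2155024 = 2832464)
(W + 2381822) + O = (679454 + 2381822) + 2832464 = 3061276 + 2832464 = 5893740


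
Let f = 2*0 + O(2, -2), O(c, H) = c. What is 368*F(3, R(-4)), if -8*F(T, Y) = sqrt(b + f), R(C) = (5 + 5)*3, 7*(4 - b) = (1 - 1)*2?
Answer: -46*sqrt(6) ≈ -112.68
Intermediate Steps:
b = 4 (b = 4 - (1 - 1)*2/7 = 4 - 0*2 = 4 - 1/7*0 = 4 + 0 = 4)
R(C) = 30 (R(C) = 10*3 = 30)
f = 2 (f = 2*0 + 2 = 0 + 2 = 2)
F(T, Y) = -sqrt(6)/8 (F(T, Y) = -sqrt(4 + 2)/8 = -sqrt(6)/8)
368*F(3, R(-4)) = 368*(-sqrt(6)/8) = -46*sqrt(6)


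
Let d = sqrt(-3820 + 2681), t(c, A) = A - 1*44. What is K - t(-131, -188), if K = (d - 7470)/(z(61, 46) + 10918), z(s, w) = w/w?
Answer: 2525738/10919 + I*sqrt(1139)/10919 ≈ 231.32 + 0.0030909*I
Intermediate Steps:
t(c, A) = -44 + A (t(c, A) = A - 44 = -44 + A)
z(s, w) = 1
d = I*sqrt(1139) (d = sqrt(-1139) = I*sqrt(1139) ≈ 33.749*I)
K = -7470/10919 + I*sqrt(1139)/10919 (K = (I*sqrt(1139) - 7470)/(1 + 10918) = (-7470 + I*sqrt(1139))/10919 = (-7470 + I*sqrt(1139))*(1/10919) = -7470/10919 + I*sqrt(1139)/10919 ≈ -0.68413 + 0.0030909*I)
K - t(-131, -188) = (-7470/10919 + I*sqrt(1139)/10919) - (-44 - 188) = (-7470/10919 + I*sqrt(1139)/10919) - 1*(-232) = (-7470/10919 + I*sqrt(1139)/10919) + 232 = 2525738/10919 + I*sqrt(1139)/10919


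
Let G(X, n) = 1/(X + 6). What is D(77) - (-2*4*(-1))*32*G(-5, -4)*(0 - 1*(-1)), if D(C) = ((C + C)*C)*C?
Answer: 912810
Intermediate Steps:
G(X, n) = 1/(6 + X)
D(C) = 2*C³ (D(C) = ((2*C)*C)*C = (2*C²)*C = 2*C³)
D(77) - (-2*4*(-1))*32*G(-5, -4)*(0 - 1*(-1)) = 2*77³ - (-2*4*(-1))*32*(0 - 1*(-1))/(6 - 5) = 2*456533 - -8*(-1)*32*(0 + 1)/1 = 913066 - 8*32*1*1 = 913066 - 256 = 912810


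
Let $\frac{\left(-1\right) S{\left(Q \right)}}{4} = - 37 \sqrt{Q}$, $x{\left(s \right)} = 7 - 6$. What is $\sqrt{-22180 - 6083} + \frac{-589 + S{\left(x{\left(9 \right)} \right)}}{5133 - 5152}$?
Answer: $\frac{441}{19} + i \sqrt{28263} \approx 23.211 + 168.12 i$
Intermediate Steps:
$x{\left(s \right)} = 1$
$S{\left(Q \right)} = 148 \sqrt{Q}$ ($S{\left(Q \right)} = - 4 \left(- 37 \sqrt{Q}\right) = 148 \sqrt{Q}$)
$\sqrt{-22180 - 6083} + \frac{-589 + S{\left(x{\left(9 \right)} \right)}}{5133 - 5152} = \sqrt{-22180 - 6083} + \frac{-589 + 148 \sqrt{1}}{5133 - 5152} = \sqrt{-28263} + \frac{-589 + 148 \cdot 1}{-19} = i \sqrt{28263} + \left(-589 + 148\right) \left(- \frac{1}{19}\right) = i \sqrt{28263} - - \frac{441}{19} = i \sqrt{28263} + \frac{441}{19} = \frac{441}{19} + i \sqrt{28263}$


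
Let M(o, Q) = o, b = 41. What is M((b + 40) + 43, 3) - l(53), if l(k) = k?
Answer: 71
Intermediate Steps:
M((b + 40) + 43, 3) - l(53) = ((41 + 40) + 43) - 1*53 = (81 + 43) - 53 = 124 - 53 = 71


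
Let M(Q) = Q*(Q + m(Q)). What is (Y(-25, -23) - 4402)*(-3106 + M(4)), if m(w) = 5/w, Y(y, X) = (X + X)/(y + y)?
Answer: 67886659/5 ≈ 1.3577e+7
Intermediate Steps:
Y(y, X) = X/y (Y(y, X) = (2*X)/((2*y)) = (2*X)*(1/(2*y)) = X/y)
M(Q) = Q*(Q + 5/Q)
(Y(-25, -23) - 4402)*(-3106 + M(4)) = (-23/(-25) - 4402)*(-3106 + (5 + 4²)) = (-23*(-1/25) - 4402)*(-3106 + (5 + 16)) = (23/25 - 4402)*(-3106 + 21) = -110027/25*(-3085) = 67886659/5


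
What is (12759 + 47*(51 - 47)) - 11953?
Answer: 994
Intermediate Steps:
(12759 + 47*(51 - 47)) - 11953 = (12759 + 47*4) - 11953 = (12759 + 188) - 11953 = 12947 - 11953 = 994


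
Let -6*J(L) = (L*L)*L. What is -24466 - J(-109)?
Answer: -1441825/6 ≈ -2.4030e+5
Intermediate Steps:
J(L) = -L**3/6 (J(L) = -L*L*L/6 = -L**2*L/6 = -L**3/6)
-24466 - J(-109) = -24466 - (-1)*(-109)**3/6 = -24466 - (-1)*(-1295029)/6 = -24466 - 1*1295029/6 = -24466 - 1295029/6 = -1441825/6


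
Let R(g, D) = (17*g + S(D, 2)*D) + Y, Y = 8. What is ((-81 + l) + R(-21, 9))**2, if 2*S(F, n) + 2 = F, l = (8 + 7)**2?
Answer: 120409/4 ≈ 30102.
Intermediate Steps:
l = 225 (l = 15**2 = 225)
S(F, n) = -1 + F/2
R(g, D) = 8 + 17*g + D*(-1 + D/2) (R(g, D) = (17*g + (-1 + D/2)*D) + 8 = (17*g + D*(-1 + D/2)) + 8 = 8 + 17*g + D*(-1 + D/2))
((-81 + l) + R(-21, 9))**2 = ((-81 + 225) + (8 + 17*(-21) + (1/2)*9*(-2 + 9)))**2 = (144 + (8 - 357 + (1/2)*9*7))**2 = (144 + (8 - 357 + 63/2))**2 = (144 - 635/2)**2 = (-347/2)**2 = 120409/4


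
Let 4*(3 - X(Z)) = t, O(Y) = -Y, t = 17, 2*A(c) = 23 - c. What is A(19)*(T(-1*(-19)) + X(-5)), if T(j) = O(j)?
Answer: -81/2 ≈ -40.500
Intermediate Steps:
A(c) = 23/2 - c/2 (A(c) = (23 - c)/2 = 23/2 - c/2)
T(j) = -j
X(Z) = -5/4 (X(Z) = 3 - ¼*17 = 3 - 17/4 = -5/4)
A(19)*(T(-1*(-19)) + X(-5)) = (23/2 - ½*19)*(-(-1)*(-19) - 5/4) = (23/2 - 19/2)*(-1*19 - 5/4) = 2*(-19 - 5/4) = 2*(-81/4) = -81/2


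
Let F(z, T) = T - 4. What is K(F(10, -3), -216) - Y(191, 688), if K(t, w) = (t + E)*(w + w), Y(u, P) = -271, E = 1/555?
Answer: 609431/185 ≈ 3294.2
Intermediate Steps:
E = 1/555 ≈ 0.0018018
F(z, T) = -4 + T
K(t, w) = 2*w*(1/555 + t) (K(t, w) = (t + 1/555)*(w + w) = (1/555 + t)*(2*w) = 2*w*(1/555 + t))
K(F(10, -3), -216) - Y(191, 688) = (2/555)*(-216)*(1 + 555*(-4 - 3)) - 1*(-271) = (2/555)*(-216)*(1 + 555*(-7)) + 271 = (2/555)*(-216)*(1 - 3885) + 271 = (2/555)*(-216)*(-3884) + 271 = 559296/185 + 271 = 609431/185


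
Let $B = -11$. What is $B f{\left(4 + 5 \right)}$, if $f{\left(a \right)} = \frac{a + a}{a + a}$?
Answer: $-11$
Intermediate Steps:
$f{\left(a \right)} = 1$ ($f{\left(a \right)} = \frac{2 a}{2 a} = 2 a \frac{1}{2 a} = 1$)
$B f{\left(4 + 5 \right)} = \left(-11\right) 1 = -11$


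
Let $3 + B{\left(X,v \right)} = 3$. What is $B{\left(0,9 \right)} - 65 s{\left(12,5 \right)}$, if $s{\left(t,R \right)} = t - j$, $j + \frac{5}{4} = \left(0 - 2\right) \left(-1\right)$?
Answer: $- \frac{2925}{4} \approx -731.25$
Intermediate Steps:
$j = \frac{3}{4}$ ($j = - \frac{5}{4} + \left(0 - 2\right) \left(-1\right) = - \frac{5}{4} - -2 = - \frac{5}{4} + 2 = \frac{3}{4} \approx 0.75$)
$s{\left(t,R \right)} = - \frac{3}{4} + t$ ($s{\left(t,R \right)} = t - \frac{3}{4} = - \frac{3}{4} + t$)
$B{\left(X,v \right)} = 0$ ($B{\left(X,v \right)} = -3 + 3 = 0$)
$B{\left(0,9 \right)} - 65 s{\left(12,5 \right)} = 0 - 65 \left(- \frac{3}{4} + 12\right) = 0 - \frac{2925}{4} = - \frac{2925}{4}$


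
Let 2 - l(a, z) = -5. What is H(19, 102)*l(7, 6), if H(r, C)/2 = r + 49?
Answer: 952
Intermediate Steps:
l(a, z) = 7 (l(a, z) = 2 - 1*(-5) = 2 + 5 = 7)
H(r, C) = 98 + 2*r (H(r, C) = 2*(r + 49) = 2*(49 + r) = 98 + 2*r)
H(19, 102)*l(7, 6) = (98 + 2*19)*7 = (98 + 38)*7 = 136*7 = 952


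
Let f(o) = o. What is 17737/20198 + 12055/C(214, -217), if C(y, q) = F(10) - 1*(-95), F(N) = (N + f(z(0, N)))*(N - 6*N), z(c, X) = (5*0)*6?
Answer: -47260681/1636038 ≈ -28.887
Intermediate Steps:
z(c, X) = 0 (z(c, X) = 0*6 = 0)
F(N) = -5*N² (F(N) = (N + 0)*(N - 6*N) = N*(-5*N) = -5*N²)
C(y, q) = -405 (C(y, q) = -5*10² - 1*(-95) = -5*100 + 95 = -500 + 95 = -405)
17737/20198 + 12055/C(214, -217) = 17737/20198 + 12055/(-405) = 17737*(1/20198) + 12055*(-1/405) = 17737/20198 - 2411/81 = -47260681/1636038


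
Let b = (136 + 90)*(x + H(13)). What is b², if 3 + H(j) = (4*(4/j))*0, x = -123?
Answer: 810882576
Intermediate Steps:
H(j) = -3 (H(j) = -3 + (4*(4/j))*0 = -3 + (16/j)*0 = -3 + 0 = -3)
b = -28476 (b = (136 + 90)*(-123 - 3) = 226*(-126) = -28476)
b² = (-28476)² = 810882576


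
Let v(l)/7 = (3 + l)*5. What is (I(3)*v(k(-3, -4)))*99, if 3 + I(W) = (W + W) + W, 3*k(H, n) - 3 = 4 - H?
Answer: 131670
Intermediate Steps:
k(H, n) = 7/3 - H/3 (k(H, n) = 1 + (4 - H)/3 = 1 + (4/3 - H/3) = 7/3 - H/3)
v(l) = 105 + 35*l (v(l) = 7*((3 + l)*5) = 7*(15 + 5*l) = 105 + 35*l)
I(W) = -3 + 3*W (I(W) = -3 + ((W + W) + W) = -3 + (2*W + W) = -3 + 3*W)
(I(3)*v(k(-3, -4)))*99 = ((-3 + 3*3)*(105 + 35*(7/3 - ⅓*(-3))))*99 = ((-3 + 9)*(105 + 35*(7/3 + 1)))*99 = (6*(105 + 35*(10/3)))*99 = (6*(105 + 350/3))*99 = (6*(665/3))*99 = 1330*99 = 131670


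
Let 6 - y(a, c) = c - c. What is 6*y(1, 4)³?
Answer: 1296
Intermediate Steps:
y(a, c) = 6 (y(a, c) = 6 - (c - c) = 6 - 1*0 = 6 + 0 = 6)
6*y(1, 4)³ = 6*6³ = 6*216 = 1296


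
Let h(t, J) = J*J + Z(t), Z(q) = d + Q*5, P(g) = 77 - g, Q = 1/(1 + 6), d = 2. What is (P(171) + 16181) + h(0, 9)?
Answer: 113195/7 ≈ 16171.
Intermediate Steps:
Q = 1/7 ≈ 0.14286
Z(q) = 19/7 (Z(q) = 2 + (1/7)*5 = 2 + 5/7 = 19/7)
h(t, J) = 19/7 + J**2 (h(t, J) = J*J + 19/7 = J**2 + 19/7 = 19/7 + J**2)
(P(171) + 16181) + h(0, 9) = ((77 - 1*171) + 16181) + (19/7 + 9**2) = ((77 - 171) + 16181) + (19/7 + 81) = (-94 + 16181) + 586/7 = 16087 + 586/7 = 113195/7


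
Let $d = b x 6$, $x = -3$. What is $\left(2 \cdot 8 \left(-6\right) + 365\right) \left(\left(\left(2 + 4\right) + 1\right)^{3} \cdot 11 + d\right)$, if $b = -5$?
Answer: $1039147$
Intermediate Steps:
$d = 90$ ($d = \left(-5\right) \left(-3\right) 6 = 15 \cdot 6 = 90$)
$\left(2 \cdot 8 \left(-6\right) + 365\right) \left(\left(\left(2 + 4\right) + 1\right)^{3} \cdot 11 + d\right) = \left(2 \cdot 8 \left(-6\right) + 365\right) \left(\left(\left(2 + 4\right) + 1\right)^{3} \cdot 11 + 90\right) = \left(16 \left(-6\right) + 365\right) \left(\left(6 + 1\right)^{3} \cdot 11 + 90\right) = \left(-96 + 365\right) \left(7^{3} \cdot 11 + 90\right) = 269 \left(343 \cdot 11 + 90\right) = 269 \left(3773 + 90\right) = 269 \cdot 3863 = 1039147$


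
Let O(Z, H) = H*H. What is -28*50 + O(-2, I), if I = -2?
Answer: -1396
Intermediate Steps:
O(Z, H) = H²
-28*50 + O(-2, I) = -28*50 + (-2)² = -1400 + 4 = -1396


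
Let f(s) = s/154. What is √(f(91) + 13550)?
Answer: √6558486/22 ≈ 116.41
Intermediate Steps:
f(s) = s/154 (f(s) = s*(1/154) = s/154)
√(f(91) + 13550) = √((1/154)*91 + 13550) = √(13/22 + 13550) = √(298113/22) = √6558486/22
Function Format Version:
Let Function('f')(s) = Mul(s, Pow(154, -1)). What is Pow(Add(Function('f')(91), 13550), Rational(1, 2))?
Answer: Mul(Rational(1, 22), Pow(6558486, Rational(1, 2))) ≈ 116.41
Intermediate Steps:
Function('f')(s) = Mul(Rational(1, 154), s) (Function('f')(s) = Mul(s, Rational(1, 154)) = Mul(Rational(1, 154), s))
Pow(Add(Function('f')(91), 13550), Rational(1, 2)) = Pow(Add(Mul(Rational(1, 154), 91), 13550), Rational(1, 2)) = Pow(Add(Rational(13, 22), 13550), Rational(1, 2)) = Pow(Rational(298113, 22), Rational(1, 2)) = Mul(Rational(1, 22), Pow(6558486, Rational(1, 2)))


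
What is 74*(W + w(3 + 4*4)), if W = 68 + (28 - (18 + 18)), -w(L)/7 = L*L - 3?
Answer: -181004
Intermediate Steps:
w(L) = 21 - 7*L² (w(L) = -7*(L*L - 3) = -7*(L² - 3) = -7*(-3 + L²) = 21 - 7*L²)
W = 60 (W = 68 + (28 - 1*36) = 68 + (28 - 36) = 68 - 8 = 60)
74*(W + w(3 + 4*4)) = 74*(60 + (21 - 7*(3 + 4*4)²)) = 74*(60 + (21 - 7*(3 + 16)²)) = 74*(60 + (21 - 7*19²)) = 74*(60 + (21 - 7*361)) = 74*(60 + (21 - 2527)) = 74*(60 - 2506) = 74*(-2446) = -181004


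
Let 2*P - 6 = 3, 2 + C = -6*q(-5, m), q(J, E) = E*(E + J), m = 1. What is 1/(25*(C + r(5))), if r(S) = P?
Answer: 2/1325 ≈ 0.0015094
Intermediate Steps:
C = 22 (C = -2 - 6*(1 - 5) = -2 - 6*(-4) = -2 + 24 = 22)
P = 9/2 (P = 3 + (½)*3 = 3 + 3/2 = 9/2 ≈ 4.5000)
r(S) = 9/2
1/(25*(C + r(5))) = 1/(25*(22 + 9/2)) = 1/(25*(53/2)) = (1/25)*(2/53) = 2/1325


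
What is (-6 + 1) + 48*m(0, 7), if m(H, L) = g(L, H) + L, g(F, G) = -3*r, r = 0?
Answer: 331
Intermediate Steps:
g(F, G) = 0 (g(F, G) = -3*0 = 0)
m(H, L) = L (m(H, L) = 0 + L = L)
(-6 + 1) + 48*m(0, 7) = (-6 + 1) + 48*7 = -5 + 336 = 331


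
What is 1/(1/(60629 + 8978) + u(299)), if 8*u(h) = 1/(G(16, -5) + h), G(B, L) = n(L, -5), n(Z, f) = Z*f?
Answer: 180421344/72199 ≈ 2498.9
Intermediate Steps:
G(B, L) = -5*L (G(B, L) = L*(-5) = -5*L)
u(h) = 1/(8*(25 + h)) (u(h) = 1/(8*(-5*(-5) + h)) = 1/(8*(25 + h)))
1/(1/(60629 + 8978) + u(299)) = 1/(1/(60629 + 8978) + 1/(8*(25 + 299))) = 1/(1/69607 + (⅛)/324) = 1/(1/69607 + (⅛)*(1/324)) = 1/(1/69607 + 1/2592) = 1/(72199/180421344) = 180421344/72199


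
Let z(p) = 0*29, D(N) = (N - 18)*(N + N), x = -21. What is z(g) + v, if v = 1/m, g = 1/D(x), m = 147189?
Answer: 1/147189 ≈ 6.7940e-6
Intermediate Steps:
D(N) = 2*N*(-18 + N) (D(N) = (-18 + N)*(2*N) = 2*N*(-18 + N))
g = 1/1638 (g = 1/(2*(-21)*(-18 - 21)) = 1/(2*(-21)*(-39)) = 1/1638 ≈ 0.00061050)
z(p) = 0
v = 1/147189 ≈ 6.7940e-6
z(g) + v = 0 + 1/147189 = 1/147189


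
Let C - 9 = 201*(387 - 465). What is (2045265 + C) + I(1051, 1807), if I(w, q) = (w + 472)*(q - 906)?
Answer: 3401819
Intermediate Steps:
I(w, q) = (-906 + q)*(472 + w) (I(w, q) = (472 + w)*(-906 + q) = (-906 + q)*(472 + w))
C = -15669 (C = 9 + 201*(387 - 465) = 9 + 201*(-78) = 9 - 15678 = -15669)
(2045265 + C) + I(1051, 1807) = (2045265 - 15669) + (-427632 - 906*1051 + 472*1807 + 1807*1051) = 2029596 + (-427632 - 952206 + 852904 + 1899157) = 2029596 + 1372223 = 3401819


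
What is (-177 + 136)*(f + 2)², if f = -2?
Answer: 0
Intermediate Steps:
(-177 + 136)*(f + 2)² = (-177 + 136)*(-2 + 2)² = -41*0² = -41*0 = 0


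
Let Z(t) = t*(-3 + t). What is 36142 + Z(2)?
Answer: 36140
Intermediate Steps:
36142 + Z(2) = 36142 + 2*(-3 + 2) = 36142 + 2*(-1) = 36142 - 2 = 36140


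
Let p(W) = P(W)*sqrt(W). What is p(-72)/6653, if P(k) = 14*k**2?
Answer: 435456*I*sqrt(2)/6653 ≈ 92.564*I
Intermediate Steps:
p(W) = 14*W**(5/2) (p(W) = (14*W**2)*sqrt(W) = 14*W**(5/2))
p(-72)/6653 = (14*(-72)**(5/2))/6653 = (14*(31104*I*sqrt(2)))*(1/6653) = (435456*I*sqrt(2))*(1/6653) = 435456*I*sqrt(2)/6653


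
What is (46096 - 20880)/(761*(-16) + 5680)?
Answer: -788/203 ≈ -3.8818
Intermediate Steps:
(46096 - 20880)/(761*(-16) + 5680) = 25216/(-12176 + 5680) = 25216/(-6496) = 25216*(-1/6496) = -788/203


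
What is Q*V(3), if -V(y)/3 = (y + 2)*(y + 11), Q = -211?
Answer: 44310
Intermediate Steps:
V(y) = -3*(2 + y)*(11 + y) (V(y) = -3*(y + 2)*(y + 11) = -3*(2 + y)*(11 + y))
Q*V(3) = -211*(-66 - 39*3 - 3*3**2) = -211*(-66 - 117 - 3*9) = -211*(-66 - 117 - 27) = -211*(-210) = 44310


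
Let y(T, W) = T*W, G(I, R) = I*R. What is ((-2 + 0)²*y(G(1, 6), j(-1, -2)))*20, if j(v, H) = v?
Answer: -480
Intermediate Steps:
((-2 + 0)²*y(G(1, 6), j(-1, -2)))*20 = ((-2 + 0)²*((1*6)*(-1)))*20 = ((-2)²*(6*(-1)))*20 = (4*(-6))*20 = -24*20 = -480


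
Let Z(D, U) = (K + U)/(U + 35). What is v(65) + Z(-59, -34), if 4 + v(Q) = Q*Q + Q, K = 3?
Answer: 4255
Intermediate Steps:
Z(D, U) = (3 + U)/(35 + U) (Z(D, U) = (3 + U)/(U + 35) = (3 + U)/(35 + U))
v(Q) = -4 + Q + Q² (v(Q) = -4 + (Q*Q + Q) = -4 + (Q² + Q) = -4 + (Q + Q²) = -4 + Q + Q²)
v(65) + Z(-59, -34) = (-4 + 65 + 65²) + (3 - 34)/(35 - 34) = (-4 + 65 + 4225) - 31/1 = 4286 + 1*(-31) = 4286 - 31 = 4255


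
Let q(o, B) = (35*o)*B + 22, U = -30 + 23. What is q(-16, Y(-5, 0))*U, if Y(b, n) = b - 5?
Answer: -39354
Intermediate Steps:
U = -7
Y(b, n) = -5 + b
q(o, B) = 22 + 35*B*o (q(o, B) = 35*B*o + 22 = 22 + 35*B*o)
q(-16, Y(-5, 0))*U = (22 + 35*(-5 - 5)*(-16))*(-7) = (22 + 35*(-10)*(-16))*(-7) = (22 + 5600)*(-7) = 5622*(-7) = -39354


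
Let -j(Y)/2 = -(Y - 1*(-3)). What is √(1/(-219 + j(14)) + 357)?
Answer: 2*√3054535/185 ≈ 18.894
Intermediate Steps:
j(Y) = 6 + 2*Y (j(Y) = -(-2)*(Y - 1*(-3)) = -(-2)*(Y + 3) = -(-2)*(3 + Y) = -2*(-3 - Y) = 6 + 2*Y)
√(1/(-219 + j(14)) + 357) = √(1/(-219 + (6 + 2*14)) + 357) = √(1/(-219 + (6 + 28)) + 357) = √(1/(-219 + 34) + 357) = √(1/(-185) + 357) = √(-1/185 + 357) = √(66044/185) = 2*√3054535/185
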